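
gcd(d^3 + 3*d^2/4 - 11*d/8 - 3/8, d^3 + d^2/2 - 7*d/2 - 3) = d + 3/2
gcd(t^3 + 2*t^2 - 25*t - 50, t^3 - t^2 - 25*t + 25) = t^2 - 25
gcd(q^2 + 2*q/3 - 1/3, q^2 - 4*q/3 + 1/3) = q - 1/3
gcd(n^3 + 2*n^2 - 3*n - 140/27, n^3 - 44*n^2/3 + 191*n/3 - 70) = n - 5/3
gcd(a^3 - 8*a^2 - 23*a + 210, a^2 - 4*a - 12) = a - 6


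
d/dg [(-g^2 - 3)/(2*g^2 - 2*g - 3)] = 2*(g^2 + 9*g - 3)/(4*g^4 - 8*g^3 - 8*g^2 + 12*g + 9)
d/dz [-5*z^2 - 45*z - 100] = -10*z - 45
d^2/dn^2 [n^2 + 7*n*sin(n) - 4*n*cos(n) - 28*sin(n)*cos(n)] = -7*n*sin(n) + 4*n*cos(n) + 8*sin(n) + 56*sin(2*n) + 14*cos(n) + 2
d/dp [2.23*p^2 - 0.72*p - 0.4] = 4.46*p - 0.72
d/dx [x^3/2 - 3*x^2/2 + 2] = 3*x*(x - 2)/2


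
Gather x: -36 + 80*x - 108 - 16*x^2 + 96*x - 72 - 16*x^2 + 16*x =-32*x^2 + 192*x - 216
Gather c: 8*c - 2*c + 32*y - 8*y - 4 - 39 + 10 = 6*c + 24*y - 33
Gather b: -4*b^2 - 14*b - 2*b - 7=-4*b^2 - 16*b - 7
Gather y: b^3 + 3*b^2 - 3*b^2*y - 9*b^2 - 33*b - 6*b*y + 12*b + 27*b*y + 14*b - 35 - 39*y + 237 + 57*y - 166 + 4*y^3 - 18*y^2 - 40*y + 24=b^3 - 6*b^2 - 7*b + 4*y^3 - 18*y^2 + y*(-3*b^2 + 21*b - 22) + 60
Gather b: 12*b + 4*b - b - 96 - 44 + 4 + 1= 15*b - 135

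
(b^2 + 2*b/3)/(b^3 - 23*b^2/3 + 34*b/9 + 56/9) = 3*b/(3*b^2 - 25*b + 28)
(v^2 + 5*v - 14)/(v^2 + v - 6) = (v + 7)/(v + 3)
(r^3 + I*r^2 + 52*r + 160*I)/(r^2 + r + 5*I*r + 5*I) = (r^2 - 4*I*r + 32)/(r + 1)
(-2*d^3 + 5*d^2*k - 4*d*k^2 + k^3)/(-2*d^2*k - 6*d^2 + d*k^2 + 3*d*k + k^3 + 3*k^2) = (2*d^2 - 3*d*k + k^2)/(2*d*k + 6*d + k^2 + 3*k)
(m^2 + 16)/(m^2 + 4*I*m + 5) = (m^2 + 16)/(m^2 + 4*I*m + 5)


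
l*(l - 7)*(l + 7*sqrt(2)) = l^3 - 7*l^2 + 7*sqrt(2)*l^2 - 49*sqrt(2)*l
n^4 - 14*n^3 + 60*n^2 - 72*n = n*(n - 6)^2*(n - 2)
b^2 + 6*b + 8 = (b + 2)*(b + 4)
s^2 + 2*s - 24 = (s - 4)*(s + 6)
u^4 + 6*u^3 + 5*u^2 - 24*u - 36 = (u - 2)*(u + 2)*(u + 3)^2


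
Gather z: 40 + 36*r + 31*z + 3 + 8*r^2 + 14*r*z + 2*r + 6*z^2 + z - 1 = 8*r^2 + 38*r + 6*z^2 + z*(14*r + 32) + 42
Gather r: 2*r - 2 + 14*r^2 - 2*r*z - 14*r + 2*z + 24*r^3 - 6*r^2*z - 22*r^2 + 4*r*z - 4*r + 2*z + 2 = 24*r^3 + r^2*(-6*z - 8) + r*(2*z - 16) + 4*z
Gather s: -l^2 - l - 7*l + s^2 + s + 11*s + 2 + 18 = -l^2 - 8*l + s^2 + 12*s + 20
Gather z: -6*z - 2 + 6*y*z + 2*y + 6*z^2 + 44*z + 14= 2*y + 6*z^2 + z*(6*y + 38) + 12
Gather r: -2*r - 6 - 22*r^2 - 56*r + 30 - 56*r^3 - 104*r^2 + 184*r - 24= -56*r^3 - 126*r^2 + 126*r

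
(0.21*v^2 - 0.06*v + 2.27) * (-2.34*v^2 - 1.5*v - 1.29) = -0.4914*v^4 - 0.1746*v^3 - 5.4927*v^2 - 3.3276*v - 2.9283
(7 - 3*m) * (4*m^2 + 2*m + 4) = -12*m^3 + 22*m^2 + 2*m + 28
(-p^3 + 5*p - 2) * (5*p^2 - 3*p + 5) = -5*p^5 + 3*p^4 + 20*p^3 - 25*p^2 + 31*p - 10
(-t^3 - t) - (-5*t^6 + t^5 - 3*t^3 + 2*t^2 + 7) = 5*t^6 - t^5 + 2*t^3 - 2*t^2 - t - 7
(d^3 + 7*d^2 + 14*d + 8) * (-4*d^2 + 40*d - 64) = -4*d^5 + 12*d^4 + 160*d^3 + 80*d^2 - 576*d - 512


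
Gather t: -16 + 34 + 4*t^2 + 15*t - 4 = 4*t^2 + 15*t + 14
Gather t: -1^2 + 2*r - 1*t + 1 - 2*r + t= 0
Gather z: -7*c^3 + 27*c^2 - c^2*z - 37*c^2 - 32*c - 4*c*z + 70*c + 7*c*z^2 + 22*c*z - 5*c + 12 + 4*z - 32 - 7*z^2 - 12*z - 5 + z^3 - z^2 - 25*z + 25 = -7*c^3 - 10*c^2 + 33*c + z^3 + z^2*(7*c - 8) + z*(-c^2 + 18*c - 33)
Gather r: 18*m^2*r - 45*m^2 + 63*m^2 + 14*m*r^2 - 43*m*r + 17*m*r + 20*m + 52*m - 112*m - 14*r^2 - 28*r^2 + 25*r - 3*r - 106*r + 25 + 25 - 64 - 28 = 18*m^2 - 40*m + r^2*(14*m - 42) + r*(18*m^2 - 26*m - 84) - 42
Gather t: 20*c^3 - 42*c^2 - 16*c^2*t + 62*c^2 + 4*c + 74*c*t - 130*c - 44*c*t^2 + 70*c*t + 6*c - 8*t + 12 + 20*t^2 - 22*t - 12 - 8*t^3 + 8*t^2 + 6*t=20*c^3 + 20*c^2 - 120*c - 8*t^3 + t^2*(28 - 44*c) + t*(-16*c^2 + 144*c - 24)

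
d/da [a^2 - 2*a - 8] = 2*a - 2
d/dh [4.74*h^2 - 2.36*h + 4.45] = 9.48*h - 2.36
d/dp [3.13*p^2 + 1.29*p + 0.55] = 6.26*p + 1.29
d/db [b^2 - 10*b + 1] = 2*b - 10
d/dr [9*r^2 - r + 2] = 18*r - 1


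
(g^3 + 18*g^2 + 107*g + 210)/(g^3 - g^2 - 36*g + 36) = (g^2 + 12*g + 35)/(g^2 - 7*g + 6)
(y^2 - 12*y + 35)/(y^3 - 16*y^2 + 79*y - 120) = (y - 7)/(y^2 - 11*y + 24)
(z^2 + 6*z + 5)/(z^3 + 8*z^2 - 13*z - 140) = (z + 1)/(z^2 + 3*z - 28)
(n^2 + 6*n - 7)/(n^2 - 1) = (n + 7)/(n + 1)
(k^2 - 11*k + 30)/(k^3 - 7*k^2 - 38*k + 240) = (k - 6)/(k^2 - 2*k - 48)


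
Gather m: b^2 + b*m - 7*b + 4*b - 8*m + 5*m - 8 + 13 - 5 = b^2 - 3*b + m*(b - 3)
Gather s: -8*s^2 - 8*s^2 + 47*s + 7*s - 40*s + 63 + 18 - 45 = -16*s^2 + 14*s + 36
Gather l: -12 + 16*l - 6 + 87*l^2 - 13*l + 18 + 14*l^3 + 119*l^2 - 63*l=14*l^3 + 206*l^2 - 60*l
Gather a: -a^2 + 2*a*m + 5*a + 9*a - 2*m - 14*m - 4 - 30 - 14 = -a^2 + a*(2*m + 14) - 16*m - 48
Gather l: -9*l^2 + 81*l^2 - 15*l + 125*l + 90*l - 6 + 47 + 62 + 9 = 72*l^2 + 200*l + 112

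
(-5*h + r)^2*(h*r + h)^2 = 25*h^4*r^2 + 50*h^4*r + 25*h^4 - 10*h^3*r^3 - 20*h^3*r^2 - 10*h^3*r + h^2*r^4 + 2*h^2*r^3 + h^2*r^2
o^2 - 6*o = o*(o - 6)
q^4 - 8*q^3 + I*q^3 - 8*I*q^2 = q^2*(q - 8)*(q + I)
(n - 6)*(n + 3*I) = n^2 - 6*n + 3*I*n - 18*I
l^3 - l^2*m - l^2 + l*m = l*(l - 1)*(l - m)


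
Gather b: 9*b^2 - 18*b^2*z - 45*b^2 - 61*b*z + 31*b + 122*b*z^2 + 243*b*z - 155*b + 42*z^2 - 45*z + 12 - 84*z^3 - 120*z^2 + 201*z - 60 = b^2*(-18*z - 36) + b*(122*z^2 + 182*z - 124) - 84*z^3 - 78*z^2 + 156*z - 48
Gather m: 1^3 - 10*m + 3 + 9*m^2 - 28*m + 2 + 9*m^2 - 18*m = 18*m^2 - 56*m + 6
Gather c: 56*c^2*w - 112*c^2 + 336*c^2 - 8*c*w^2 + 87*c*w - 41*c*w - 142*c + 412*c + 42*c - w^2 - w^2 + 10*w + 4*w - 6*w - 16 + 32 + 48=c^2*(56*w + 224) + c*(-8*w^2 + 46*w + 312) - 2*w^2 + 8*w + 64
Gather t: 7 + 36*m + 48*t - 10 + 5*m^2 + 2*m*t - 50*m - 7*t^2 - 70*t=5*m^2 - 14*m - 7*t^2 + t*(2*m - 22) - 3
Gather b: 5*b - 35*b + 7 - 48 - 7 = -30*b - 48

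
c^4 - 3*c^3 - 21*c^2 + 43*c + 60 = (c - 5)*(c - 3)*(c + 1)*(c + 4)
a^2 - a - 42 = (a - 7)*(a + 6)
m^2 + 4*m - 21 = (m - 3)*(m + 7)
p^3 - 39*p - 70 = (p - 7)*(p + 2)*(p + 5)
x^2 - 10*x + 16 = (x - 8)*(x - 2)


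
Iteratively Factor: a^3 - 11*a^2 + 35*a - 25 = (a - 1)*(a^2 - 10*a + 25) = (a - 5)*(a - 1)*(a - 5)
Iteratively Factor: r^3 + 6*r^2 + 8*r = (r + 4)*(r^2 + 2*r) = r*(r + 4)*(r + 2)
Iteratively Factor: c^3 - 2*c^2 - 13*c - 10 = (c + 1)*(c^2 - 3*c - 10) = (c + 1)*(c + 2)*(c - 5)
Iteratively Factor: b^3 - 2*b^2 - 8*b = (b + 2)*(b^2 - 4*b) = (b - 4)*(b + 2)*(b)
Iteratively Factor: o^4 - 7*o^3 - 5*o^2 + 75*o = (o - 5)*(o^3 - 2*o^2 - 15*o) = (o - 5)^2*(o^2 + 3*o) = o*(o - 5)^2*(o + 3)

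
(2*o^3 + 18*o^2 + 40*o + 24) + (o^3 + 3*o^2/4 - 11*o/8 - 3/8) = 3*o^3 + 75*o^2/4 + 309*o/8 + 189/8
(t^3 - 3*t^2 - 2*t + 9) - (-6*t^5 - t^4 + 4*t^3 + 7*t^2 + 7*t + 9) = 6*t^5 + t^4 - 3*t^3 - 10*t^2 - 9*t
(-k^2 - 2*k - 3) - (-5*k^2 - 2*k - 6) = 4*k^2 + 3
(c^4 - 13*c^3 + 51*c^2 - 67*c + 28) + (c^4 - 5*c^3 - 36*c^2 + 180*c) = 2*c^4 - 18*c^3 + 15*c^2 + 113*c + 28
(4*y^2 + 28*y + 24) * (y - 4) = 4*y^3 + 12*y^2 - 88*y - 96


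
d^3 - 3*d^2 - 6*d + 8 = (d - 4)*(d - 1)*(d + 2)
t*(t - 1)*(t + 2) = t^3 + t^2 - 2*t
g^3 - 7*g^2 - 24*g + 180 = (g - 6)^2*(g + 5)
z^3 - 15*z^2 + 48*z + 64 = (z - 8)^2*(z + 1)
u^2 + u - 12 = (u - 3)*(u + 4)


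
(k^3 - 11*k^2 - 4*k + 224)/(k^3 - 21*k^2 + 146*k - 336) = (k + 4)/(k - 6)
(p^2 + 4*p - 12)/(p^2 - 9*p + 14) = (p + 6)/(p - 7)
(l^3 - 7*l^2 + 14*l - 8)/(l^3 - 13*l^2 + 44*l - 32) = (l - 2)/(l - 8)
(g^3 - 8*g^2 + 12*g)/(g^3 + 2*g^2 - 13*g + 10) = g*(g - 6)/(g^2 + 4*g - 5)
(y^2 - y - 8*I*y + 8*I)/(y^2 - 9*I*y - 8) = (y - 1)/(y - I)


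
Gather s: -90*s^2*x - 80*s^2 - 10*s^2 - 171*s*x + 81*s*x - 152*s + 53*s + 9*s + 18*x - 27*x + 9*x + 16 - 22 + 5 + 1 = s^2*(-90*x - 90) + s*(-90*x - 90)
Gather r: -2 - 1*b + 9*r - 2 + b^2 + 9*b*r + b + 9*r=b^2 + r*(9*b + 18) - 4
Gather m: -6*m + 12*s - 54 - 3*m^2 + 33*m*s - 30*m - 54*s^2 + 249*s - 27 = -3*m^2 + m*(33*s - 36) - 54*s^2 + 261*s - 81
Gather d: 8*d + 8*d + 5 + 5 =16*d + 10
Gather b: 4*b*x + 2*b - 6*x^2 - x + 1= b*(4*x + 2) - 6*x^2 - x + 1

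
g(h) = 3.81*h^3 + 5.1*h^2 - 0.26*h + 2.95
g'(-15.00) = 2418.49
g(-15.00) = -11704.40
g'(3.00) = 133.21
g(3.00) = 150.94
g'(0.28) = 3.49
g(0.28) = 3.36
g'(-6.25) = 382.47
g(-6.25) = -726.38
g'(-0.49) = -2.51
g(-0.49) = 3.85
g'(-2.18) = 31.82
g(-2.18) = -11.72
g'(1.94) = 62.55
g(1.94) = 49.46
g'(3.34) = 161.32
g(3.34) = 200.93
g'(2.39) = 89.41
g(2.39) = 83.47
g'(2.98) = 131.64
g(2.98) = 148.29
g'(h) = 11.43*h^2 + 10.2*h - 0.26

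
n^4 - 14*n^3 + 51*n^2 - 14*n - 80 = (n - 8)*(n - 5)*(n - 2)*(n + 1)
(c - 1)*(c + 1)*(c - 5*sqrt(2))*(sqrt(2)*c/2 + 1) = sqrt(2)*c^4/2 - 4*c^3 - 11*sqrt(2)*c^2/2 + 4*c + 5*sqrt(2)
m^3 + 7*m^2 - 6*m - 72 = (m - 3)*(m + 4)*(m + 6)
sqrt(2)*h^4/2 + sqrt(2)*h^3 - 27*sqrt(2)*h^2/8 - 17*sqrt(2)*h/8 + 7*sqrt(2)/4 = (h - 2)*(h - 1/2)*(h + 7/2)*(sqrt(2)*h/2 + sqrt(2)/2)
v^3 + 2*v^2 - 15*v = v*(v - 3)*(v + 5)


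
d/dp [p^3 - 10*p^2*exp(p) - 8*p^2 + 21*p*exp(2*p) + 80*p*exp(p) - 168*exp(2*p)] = -10*p^2*exp(p) + 3*p^2 + 42*p*exp(2*p) + 60*p*exp(p) - 16*p - 315*exp(2*p) + 80*exp(p)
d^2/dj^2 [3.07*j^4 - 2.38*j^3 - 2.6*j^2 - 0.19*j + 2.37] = 36.84*j^2 - 14.28*j - 5.2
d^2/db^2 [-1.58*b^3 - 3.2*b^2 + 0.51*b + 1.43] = -9.48*b - 6.4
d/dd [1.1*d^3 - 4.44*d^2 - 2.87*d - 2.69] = 3.3*d^2 - 8.88*d - 2.87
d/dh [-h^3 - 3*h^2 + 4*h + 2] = -3*h^2 - 6*h + 4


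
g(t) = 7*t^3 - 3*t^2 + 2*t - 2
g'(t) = 21*t^2 - 6*t + 2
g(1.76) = 30.39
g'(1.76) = 56.49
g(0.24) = -1.60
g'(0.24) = 1.77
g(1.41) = 14.48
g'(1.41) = 35.29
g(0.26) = -1.56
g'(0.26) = 1.86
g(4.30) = 507.68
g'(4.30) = 364.49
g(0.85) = 1.83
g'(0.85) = 12.07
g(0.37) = -1.32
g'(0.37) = 2.65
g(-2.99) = -221.92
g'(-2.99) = 207.68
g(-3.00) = -224.00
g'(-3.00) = 209.00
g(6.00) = 1414.00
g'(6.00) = 722.00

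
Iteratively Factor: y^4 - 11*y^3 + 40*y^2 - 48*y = (y - 3)*(y^3 - 8*y^2 + 16*y) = (y - 4)*(y - 3)*(y^2 - 4*y) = (y - 4)^2*(y - 3)*(y)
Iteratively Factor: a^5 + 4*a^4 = (a)*(a^4 + 4*a^3) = a^2*(a^3 + 4*a^2) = a^3*(a^2 + 4*a) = a^4*(a + 4)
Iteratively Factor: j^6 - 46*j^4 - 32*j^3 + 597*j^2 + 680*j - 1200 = (j - 5)*(j^5 + 5*j^4 - 21*j^3 - 137*j^2 - 88*j + 240) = (j - 5)^2*(j^4 + 10*j^3 + 29*j^2 + 8*j - 48) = (j - 5)^2*(j - 1)*(j^3 + 11*j^2 + 40*j + 48) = (j - 5)^2*(j - 1)*(j + 4)*(j^2 + 7*j + 12) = (j - 5)^2*(j - 1)*(j + 4)^2*(j + 3)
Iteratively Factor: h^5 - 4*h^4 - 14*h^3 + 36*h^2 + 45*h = (h - 5)*(h^4 + h^3 - 9*h^2 - 9*h) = (h - 5)*(h + 1)*(h^3 - 9*h) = (h - 5)*(h + 1)*(h + 3)*(h^2 - 3*h) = (h - 5)*(h - 3)*(h + 1)*(h + 3)*(h)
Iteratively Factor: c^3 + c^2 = (c)*(c^2 + c) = c^2*(c + 1)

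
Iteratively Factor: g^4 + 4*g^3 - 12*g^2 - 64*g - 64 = (g + 2)*(g^3 + 2*g^2 - 16*g - 32) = (g + 2)*(g + 4)*(g^2 - 2*g - 8) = (g + 2)^2*(g + 4)*(g - 4)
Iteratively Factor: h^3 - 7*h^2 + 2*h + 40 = (h + 2)*(h^2 - 9*h + 20) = (h - 4)*(h + 2)*(h - 5)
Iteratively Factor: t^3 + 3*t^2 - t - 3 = (t - 1)*(t^2 + 4*t + 3) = (t - 1)*(t + 1)*(t + 3)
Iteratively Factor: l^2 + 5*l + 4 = (l + 1)*(l + 4)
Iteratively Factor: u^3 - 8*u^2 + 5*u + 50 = (u - 5)*(u^2 - 3*u - 10) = (u - 5)*(u + 2)*(u - 5)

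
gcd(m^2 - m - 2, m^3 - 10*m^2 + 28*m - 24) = m - 2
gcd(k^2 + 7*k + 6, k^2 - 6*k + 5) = 1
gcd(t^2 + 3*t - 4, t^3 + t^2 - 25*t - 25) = 1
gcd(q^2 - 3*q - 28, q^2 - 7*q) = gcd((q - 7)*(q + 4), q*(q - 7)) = q - 7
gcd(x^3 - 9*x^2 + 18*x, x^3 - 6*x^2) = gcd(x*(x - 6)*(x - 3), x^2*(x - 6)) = x^2 - 6*x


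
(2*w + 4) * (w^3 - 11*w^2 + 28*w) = 2*w^4 - 18*w^3 + 12*w^2 + 112*w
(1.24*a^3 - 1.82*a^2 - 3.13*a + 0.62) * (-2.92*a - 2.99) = -3.6208*a^4 + 1.6068*a^3 + 14.5814*a^2 + 7.5483*a - 1.8538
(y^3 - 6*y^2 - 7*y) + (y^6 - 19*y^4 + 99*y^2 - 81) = y^6 - 19*y^4 + y^3 + 93*y^2 - 7*y - 81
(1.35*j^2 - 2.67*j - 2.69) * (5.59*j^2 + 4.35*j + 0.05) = 7.5465*j^4 - 9.0528*j^3 - 26.5841*j^2 - 11.835*j - 0.1345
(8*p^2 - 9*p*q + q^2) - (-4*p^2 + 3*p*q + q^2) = 12*p^2 - 12*p*q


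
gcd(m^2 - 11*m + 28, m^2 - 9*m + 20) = m - 4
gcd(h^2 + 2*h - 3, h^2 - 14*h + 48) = 1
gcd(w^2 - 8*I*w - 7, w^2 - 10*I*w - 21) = w - 7*I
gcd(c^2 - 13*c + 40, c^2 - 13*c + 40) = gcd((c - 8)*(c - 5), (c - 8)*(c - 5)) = c^2 - 13*c + 40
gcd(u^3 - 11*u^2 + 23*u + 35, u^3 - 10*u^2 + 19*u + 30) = u^2 - 4*u - 5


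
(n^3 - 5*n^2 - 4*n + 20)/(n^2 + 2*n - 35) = (n^2 - 4)/(n + 7)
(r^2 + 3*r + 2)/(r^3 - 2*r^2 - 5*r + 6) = (r + 1)/(r^2 - 4*r + 3)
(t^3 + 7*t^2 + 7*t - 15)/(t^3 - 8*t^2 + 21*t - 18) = (t^3 + 7*t^2 + 7*t - 15)/(t^3 - 8*t^2 + 21*t - 18)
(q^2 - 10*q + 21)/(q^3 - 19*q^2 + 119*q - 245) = (q - 3)/(q^2 - 12*q + 35)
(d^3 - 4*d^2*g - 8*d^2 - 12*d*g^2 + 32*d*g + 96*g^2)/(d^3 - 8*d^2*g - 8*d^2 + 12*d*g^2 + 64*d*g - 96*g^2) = (d + 2*g)/(d - 2*g)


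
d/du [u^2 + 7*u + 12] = 2*u + 7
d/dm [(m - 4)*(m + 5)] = 2*m + 1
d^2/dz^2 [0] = 0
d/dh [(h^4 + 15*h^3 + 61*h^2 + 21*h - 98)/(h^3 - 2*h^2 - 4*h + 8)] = (h^3 - 6*h^2 - 87*h + 28)/(h^3 - 6*h^2 + 12*h - 8)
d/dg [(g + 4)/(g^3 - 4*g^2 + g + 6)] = (g^3 - 4*g^2 + g - (g + 4)*(3*g^2 - 8*g + 1) + 6)/(g^3 - 4*g^2 + g + 6)^2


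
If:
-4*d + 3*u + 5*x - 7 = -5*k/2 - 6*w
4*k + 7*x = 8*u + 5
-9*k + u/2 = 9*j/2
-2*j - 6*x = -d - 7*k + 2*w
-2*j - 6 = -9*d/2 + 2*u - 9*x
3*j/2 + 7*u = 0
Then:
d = -21074/68957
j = -8160/9851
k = 29240/68957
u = 12240/68957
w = 9318/68957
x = 46535/68957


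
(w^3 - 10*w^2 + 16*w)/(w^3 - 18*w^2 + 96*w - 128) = w/(w - 8)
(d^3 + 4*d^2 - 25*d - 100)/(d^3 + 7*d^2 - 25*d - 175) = (d + 4)/(d + 7)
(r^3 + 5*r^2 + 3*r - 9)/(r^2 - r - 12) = (r^2 + 2*r - 3)/(r - 4)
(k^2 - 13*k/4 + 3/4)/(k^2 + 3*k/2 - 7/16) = 4*(k - 3)/(4*k + 7)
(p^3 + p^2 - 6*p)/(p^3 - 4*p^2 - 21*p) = (p - 2)/(p - 7)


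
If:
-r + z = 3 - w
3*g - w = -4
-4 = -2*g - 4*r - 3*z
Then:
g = -z/2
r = 1 - z/2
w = 4 - 3*z/2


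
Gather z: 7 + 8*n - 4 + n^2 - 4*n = n^2 + 4*n + 3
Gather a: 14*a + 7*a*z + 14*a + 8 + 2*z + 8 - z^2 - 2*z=a*(7*z + 28) - z^2 + 16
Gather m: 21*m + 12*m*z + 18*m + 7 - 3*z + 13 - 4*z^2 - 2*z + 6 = m*(12*z + 39) - 4*z^2 - 5*z + 26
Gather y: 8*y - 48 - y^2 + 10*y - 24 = -y^2 + 18*y - 72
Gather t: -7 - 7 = -14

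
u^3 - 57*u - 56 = (u - 8)*(u + 1)*(u + 7)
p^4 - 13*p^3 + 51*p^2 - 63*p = p*(p - 7)*(p - 3)^2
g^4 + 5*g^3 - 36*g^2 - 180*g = g*(g - 6)*(g + 5)*(g + 6)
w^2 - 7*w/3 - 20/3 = (w - 4)*(w + 5/3)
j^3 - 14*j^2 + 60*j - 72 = (j - 6)^2*(j - 2)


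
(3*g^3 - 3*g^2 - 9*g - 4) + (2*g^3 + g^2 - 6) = 5*g^3 - 2*g^2 - 9*g - 10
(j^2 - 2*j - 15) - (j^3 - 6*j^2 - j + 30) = -j^3 + 7*j^2 - j - 45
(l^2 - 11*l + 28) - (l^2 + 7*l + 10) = 18 - 18*l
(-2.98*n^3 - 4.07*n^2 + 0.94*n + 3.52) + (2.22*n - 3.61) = -2.98*n^3 - 4.07*n^2 + 3.16*n - 0.0899999999999999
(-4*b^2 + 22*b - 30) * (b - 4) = -4*b^3 + 38*b^2 - 118*b + 120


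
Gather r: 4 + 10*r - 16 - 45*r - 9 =-35*r - 21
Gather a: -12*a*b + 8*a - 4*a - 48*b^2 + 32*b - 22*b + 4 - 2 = a*(4 - 12*b) - 48*b^2 + 10*b + 2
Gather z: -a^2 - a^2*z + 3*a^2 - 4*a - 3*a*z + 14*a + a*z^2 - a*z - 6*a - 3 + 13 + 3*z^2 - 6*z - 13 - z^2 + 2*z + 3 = 2*a^2 + 4*a + z^2*(a + 2) + z*(-a^2 - 4*a - 4)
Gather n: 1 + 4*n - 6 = 4*n - 5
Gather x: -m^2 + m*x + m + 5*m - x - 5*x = -m^2 + 6*m + x*(m - 6)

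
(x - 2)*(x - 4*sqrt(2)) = x^2 - 4*sqrt(2)*x - 2*x + 8*sqrt(2)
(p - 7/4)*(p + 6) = p^2 + 17*p/4 - 21/2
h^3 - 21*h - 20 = (h - 5)*(h + 1)*(h + 4)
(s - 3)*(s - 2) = s^2 - 5*s + 6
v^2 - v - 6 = (v - 3)*(v + 2)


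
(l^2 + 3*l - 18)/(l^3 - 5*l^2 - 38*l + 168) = (l - 3)/(l^2 - 11*l + 28)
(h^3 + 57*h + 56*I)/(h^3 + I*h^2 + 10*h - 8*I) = (h^3 + 57*h + 56*I)/(h^3 + I*h^2 + 10*h - 8*I)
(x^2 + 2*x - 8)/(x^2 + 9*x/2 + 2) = 2*(x - 2)/(2*x + 1)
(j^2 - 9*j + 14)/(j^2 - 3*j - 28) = (j - 2)/(j + 4)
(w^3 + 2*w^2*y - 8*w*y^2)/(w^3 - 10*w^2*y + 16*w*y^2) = (-w - 4*y)/(-w + 8*y)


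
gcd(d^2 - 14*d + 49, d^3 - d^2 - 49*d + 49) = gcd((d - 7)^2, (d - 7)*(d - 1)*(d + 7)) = d - 7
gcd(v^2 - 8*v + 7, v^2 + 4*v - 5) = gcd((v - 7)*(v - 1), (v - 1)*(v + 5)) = v - 1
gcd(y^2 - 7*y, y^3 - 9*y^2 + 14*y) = y^2 - 7*y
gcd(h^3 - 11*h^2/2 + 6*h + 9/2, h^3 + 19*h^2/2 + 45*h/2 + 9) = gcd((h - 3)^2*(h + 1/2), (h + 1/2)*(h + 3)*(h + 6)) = h + 1/2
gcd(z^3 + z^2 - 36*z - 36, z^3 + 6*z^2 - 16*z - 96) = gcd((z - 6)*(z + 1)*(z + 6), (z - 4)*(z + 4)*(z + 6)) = z + 6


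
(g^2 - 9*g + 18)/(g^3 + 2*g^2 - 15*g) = (g - 6)/(g*(g + 5))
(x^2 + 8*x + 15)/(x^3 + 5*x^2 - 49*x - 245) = (x + 3)/(x^2 - 49)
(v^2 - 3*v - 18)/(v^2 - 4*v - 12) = (v + 3)/(v + 2)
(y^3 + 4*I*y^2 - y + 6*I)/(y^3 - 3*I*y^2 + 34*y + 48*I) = (y - I)/(y - 8*I)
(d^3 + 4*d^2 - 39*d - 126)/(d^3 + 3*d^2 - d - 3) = (d^2 + d - 42)/(d^2 - 1)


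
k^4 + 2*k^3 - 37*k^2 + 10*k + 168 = (k - 4)*(k - 3)*(k + 2)*(k + 7)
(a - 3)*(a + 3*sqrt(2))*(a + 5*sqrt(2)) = a^3 - 3*a^2 + 8*sqrt(2)*a^2 - 24*sqrt(2)*a + 30*a - 90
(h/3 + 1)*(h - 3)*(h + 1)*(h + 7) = h^4/3 + 8*h^3/3 - 2*h^2/3 - 24*h - 21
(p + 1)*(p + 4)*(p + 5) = p^3 + 10*p^2 + 29*p + 20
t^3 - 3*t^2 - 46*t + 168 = (t - 6)*(t - 4)*(t + 7)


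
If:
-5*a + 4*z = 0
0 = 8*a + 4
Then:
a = -1/2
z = -5/8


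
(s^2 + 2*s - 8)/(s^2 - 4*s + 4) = (s + 4)/(s - 2)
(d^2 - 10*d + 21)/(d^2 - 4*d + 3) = (d - 7)/(d - 1)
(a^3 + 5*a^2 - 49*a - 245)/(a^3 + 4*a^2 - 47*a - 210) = (a + 7)/(a + 6)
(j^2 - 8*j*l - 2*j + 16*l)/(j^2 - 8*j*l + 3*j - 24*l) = (j - 2)/(j + 3)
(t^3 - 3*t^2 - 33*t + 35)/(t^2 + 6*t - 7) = (t^2 - 2*t - 35)/(t + 7)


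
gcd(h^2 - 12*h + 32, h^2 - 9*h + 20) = h - 4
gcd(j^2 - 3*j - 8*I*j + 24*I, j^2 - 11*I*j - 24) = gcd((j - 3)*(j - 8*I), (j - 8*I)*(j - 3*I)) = j - 8*I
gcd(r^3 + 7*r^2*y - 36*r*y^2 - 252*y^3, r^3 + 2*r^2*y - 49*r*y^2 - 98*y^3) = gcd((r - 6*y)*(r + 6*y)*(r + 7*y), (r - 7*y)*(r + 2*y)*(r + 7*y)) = r + 7*y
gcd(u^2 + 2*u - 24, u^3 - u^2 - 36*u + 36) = u + 6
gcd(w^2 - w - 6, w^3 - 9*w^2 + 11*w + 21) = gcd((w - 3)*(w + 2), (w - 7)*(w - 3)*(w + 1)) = w - 3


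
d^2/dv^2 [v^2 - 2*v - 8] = 2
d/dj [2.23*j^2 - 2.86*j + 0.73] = 4.46*j - 2.86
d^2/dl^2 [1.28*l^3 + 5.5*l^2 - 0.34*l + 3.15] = 7.68*l + 11.0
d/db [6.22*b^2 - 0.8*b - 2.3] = 12.44*b - 0.8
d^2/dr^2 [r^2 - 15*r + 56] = 2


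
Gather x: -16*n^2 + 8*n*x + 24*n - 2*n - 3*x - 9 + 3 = -16*n^2 + 22*n + x*(8*n - 3) - 6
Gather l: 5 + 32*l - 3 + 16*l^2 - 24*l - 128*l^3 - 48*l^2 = -128*l^3 - 32*l^2 + 8*l + 2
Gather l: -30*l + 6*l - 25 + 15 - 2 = -24*l - 12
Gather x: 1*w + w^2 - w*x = w^2 - w*x + w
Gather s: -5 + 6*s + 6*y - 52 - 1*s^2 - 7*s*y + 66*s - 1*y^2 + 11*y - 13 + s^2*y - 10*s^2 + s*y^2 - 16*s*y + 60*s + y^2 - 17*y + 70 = s^2*(y - 11) + s*(y^2 - 23*y + 132)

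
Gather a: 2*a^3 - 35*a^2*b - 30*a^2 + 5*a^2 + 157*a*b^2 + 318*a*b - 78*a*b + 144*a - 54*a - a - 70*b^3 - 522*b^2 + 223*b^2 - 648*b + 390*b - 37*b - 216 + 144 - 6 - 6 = 2*a^3 + a^2*(-35*b - 25) + a*(157*b^2 + 240*b + 89) - 70*b^3 - 299*b^2 - 295*b - 84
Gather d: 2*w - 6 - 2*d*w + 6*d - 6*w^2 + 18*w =d*(6 - 2*w) - 6*w^2 + 20*w - 6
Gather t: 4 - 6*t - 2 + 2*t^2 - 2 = 2*t^2 - 6*t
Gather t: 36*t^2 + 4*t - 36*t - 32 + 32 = 36*t^2 - 32*t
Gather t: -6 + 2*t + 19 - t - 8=t + 5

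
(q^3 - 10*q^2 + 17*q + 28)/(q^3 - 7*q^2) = 1 - 3/q - 4/q^2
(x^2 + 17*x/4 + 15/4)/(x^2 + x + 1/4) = (4*x^2 + 17*x + 15)/(4*x^2 + 4*x + 1)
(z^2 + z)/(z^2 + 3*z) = (z + 1)/(z + 3)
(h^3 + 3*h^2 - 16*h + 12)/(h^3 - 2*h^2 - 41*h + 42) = (h - 2)/(h - 7)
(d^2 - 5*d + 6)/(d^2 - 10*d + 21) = (d - 2)/(d - 7)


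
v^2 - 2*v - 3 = (v - 3)*(v + 1)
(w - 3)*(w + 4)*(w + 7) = w^3 + 8*w^2 - 5*w - 84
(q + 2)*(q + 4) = q^2 + 6*q + 8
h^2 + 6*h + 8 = (h + 2)*(h + 4)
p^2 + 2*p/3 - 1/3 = (p - 1/3)*(p + 1)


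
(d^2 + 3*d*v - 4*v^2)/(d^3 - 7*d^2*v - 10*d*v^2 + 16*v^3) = (-d - 4*v)/(-d^2 + 6*d*v + 16*v^2)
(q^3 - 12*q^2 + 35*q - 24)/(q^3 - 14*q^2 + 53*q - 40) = (q - 3)/(q - 5)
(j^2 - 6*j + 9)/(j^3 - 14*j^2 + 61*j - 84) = (j - 3)/(j^2 - 11*j + 28)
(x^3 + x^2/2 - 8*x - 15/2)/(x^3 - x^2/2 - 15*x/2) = (x + 1)/x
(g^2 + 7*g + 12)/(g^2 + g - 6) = (g + 4)/(g - 2)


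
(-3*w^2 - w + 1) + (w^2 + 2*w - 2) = -2*w^2 + w - 1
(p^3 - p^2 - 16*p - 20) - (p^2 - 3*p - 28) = p^3 - 2*p^2 - 13*p + 8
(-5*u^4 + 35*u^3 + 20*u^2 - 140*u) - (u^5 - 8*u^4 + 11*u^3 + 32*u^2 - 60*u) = -u^5 + 3*u^4 + 24*u^3 - 12*u^2 - 80*u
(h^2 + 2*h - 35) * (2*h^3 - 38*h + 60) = 2*h^5 + 4*h^4 - 108*h^3 - 16*h^2 + 1450*h - 2100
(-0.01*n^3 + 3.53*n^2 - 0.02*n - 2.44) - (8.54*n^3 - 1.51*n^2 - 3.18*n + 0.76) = -8.55*n^3 + 5.04*n^2 + 3.16*n - 3.2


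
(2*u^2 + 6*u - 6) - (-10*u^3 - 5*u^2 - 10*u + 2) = 10*u^3 + 7*u^2 + 16*u - 8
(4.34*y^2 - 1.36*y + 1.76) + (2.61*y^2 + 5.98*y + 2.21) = 6.95*y^2 + 4.62*y + 3.97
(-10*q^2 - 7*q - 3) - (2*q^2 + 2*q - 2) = -12*q^2 - 9*q - 1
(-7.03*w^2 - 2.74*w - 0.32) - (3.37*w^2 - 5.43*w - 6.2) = -10.4*w^2 + 2.69*w + 5.88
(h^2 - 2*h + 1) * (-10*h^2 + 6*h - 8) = -10*h^4 + 26*h^3 - 30*h^2 + 22*h - 8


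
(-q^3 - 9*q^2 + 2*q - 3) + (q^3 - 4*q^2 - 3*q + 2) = -13*q^2 - q - 1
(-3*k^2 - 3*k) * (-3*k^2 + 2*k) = 9*k^4 + 3*k^3 - 6*k^2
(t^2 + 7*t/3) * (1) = t^2 + 7*t/3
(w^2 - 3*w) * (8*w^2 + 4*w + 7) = 8*w^4 - 20*w^3 - 5*w^2 - 21*w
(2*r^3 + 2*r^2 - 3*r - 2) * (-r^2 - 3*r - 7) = -2*r^5 - 8*r^4 - 17*r^3 - 3*r^2 + 27*r + 14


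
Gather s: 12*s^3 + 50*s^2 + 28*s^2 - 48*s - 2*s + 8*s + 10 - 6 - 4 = 12*s^3 + 78*s^2 - 42*s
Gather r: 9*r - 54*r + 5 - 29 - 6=-45*r - 30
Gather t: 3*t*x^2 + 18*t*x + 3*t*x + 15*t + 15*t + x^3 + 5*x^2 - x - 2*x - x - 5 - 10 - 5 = t*(3*x^2 + 21*x + 30) + x^3 + 5*x^2 - 4*x - 20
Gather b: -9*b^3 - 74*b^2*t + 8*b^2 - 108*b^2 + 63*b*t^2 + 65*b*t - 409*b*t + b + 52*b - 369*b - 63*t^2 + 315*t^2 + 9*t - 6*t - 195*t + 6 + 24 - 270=-9*b^3 + b^2*(-74*t - 100) + b*(63*t^2 - 344*t - 316) + 252*t^2 - 192*t - 240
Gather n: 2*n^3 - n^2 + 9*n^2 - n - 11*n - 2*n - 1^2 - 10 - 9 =2*n^3 + 8*n^2 - 14*n - 20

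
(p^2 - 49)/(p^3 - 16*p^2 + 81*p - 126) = (p + 7)/(p^2 - 9*p + 18)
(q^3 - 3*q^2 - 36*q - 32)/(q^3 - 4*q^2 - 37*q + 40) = (q^2 + 5*q + 4)/(q^2 + 4*q - 5)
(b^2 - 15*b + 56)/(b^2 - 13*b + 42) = (b - 8)/(b - 6)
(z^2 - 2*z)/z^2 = (z - 2)/z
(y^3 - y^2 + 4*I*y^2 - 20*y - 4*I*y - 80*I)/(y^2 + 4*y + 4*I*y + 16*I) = y - 5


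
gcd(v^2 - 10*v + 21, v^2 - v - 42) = v - 7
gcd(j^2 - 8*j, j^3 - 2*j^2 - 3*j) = j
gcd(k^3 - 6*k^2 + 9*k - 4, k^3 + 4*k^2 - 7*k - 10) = 1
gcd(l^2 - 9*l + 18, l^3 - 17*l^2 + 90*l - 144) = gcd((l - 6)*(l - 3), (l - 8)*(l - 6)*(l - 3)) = l^2 - 9*l + 18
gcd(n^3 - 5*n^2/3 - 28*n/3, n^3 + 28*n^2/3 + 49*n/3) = n^2 + 7*n/3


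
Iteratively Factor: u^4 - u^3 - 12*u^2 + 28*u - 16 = (u + 4)*(u^3 - 5*u^2 + 8*u - 4) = (u - 2)*(u + 4)*(u^2 - 3*u + 2) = (u - 2)*(u - 1)*(u + 4)*(u - 2)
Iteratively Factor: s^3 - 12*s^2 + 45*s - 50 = (s - 5)*(s^2 - 7*s + 10) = (s - 5)*(s - 2)*(s - 5)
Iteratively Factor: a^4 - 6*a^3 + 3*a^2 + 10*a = (a)*(a^3 - 6*a^2 + 3*a + 10) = a*(a + 1)*(a^2 - 7*a + 10) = a*(a - 2)*(a + 1)*(a - 5)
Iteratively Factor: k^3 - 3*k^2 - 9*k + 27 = (k + 3)*(k^2 - 6*k + 9) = (k - 3)*(k + 3)*(k - 3)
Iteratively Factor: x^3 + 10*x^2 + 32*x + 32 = (x + 4)*(x^2 + 6*x + 8) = (x + 4)^2*(x + 2)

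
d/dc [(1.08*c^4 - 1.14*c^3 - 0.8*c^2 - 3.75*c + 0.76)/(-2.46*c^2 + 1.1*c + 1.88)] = (-5.3136*c^5 + 6.3684*c^4 + 5.6136*c^3 - 16.5346*c^2 + 0.7312*c - 7.886)/(6.0516*c^4 - 5.412*c^3 - 8.0396*c^2 + 4.136*c + 3.5344)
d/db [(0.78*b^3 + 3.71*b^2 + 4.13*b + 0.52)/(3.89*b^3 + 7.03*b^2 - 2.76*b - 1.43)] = (-1.77635683940025e-15*b^5 - 8.9485*b^4 - 36.437*b^3 - 48.6881*b^2 - 17.9218*b - 4.4707)/(15.1321*b^6 + 54.6934*b^5 + 27.9481*b^4 - 49.931*b^3 - 12.4882*b^2 + 7.8936*b + 2.0449)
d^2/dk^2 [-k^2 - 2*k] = -2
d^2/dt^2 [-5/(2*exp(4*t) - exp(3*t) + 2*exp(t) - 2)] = 5*(-2*(8*exp(3*t) - 3*exp(2*t) + 2)^2*exp(t) + (32*exp(3*t) - 9*exp(2*t) + 2)*(2*exp(4*t) - exp(3*t) + 2*exp(t) - 2))*exp(t)/(2*exp(4*t) - exp(3*t) + 2*exp(t) - 2)^3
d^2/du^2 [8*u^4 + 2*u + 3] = 96*u^2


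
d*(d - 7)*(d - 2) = d^3 - 9*d^2 + 14*d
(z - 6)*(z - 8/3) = z^2 - 26*z/3 + 16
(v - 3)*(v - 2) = v^2 - 5*v + 6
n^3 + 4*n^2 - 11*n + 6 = (n - 1)^2*(n + 6)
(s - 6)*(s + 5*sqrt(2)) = s^2 - 6*s + 5*sqrt(2)*s - 30*sqrt(2)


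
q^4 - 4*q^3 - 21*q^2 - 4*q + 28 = (q - 7)*(q - 1)*(q + 2)^2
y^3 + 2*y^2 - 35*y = y*(y - 5)*(y + 7)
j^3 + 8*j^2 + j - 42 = (j - 2)*(j + 3)*(j + 7)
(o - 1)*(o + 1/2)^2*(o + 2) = o^4 + 2*o^3 - 3*o^2/4 - 7*o/4 - 1/2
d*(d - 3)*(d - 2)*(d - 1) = d^4 - 6*d^3 + 11*d^2 - 6*d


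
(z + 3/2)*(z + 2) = z^2 + 7*z/2 + 3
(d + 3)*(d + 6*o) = d^2 + 6*d*o + 3*d + 18*o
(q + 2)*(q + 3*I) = q^2 + 2*q + 3*I*q + 6*I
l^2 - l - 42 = (l - 7)*(l + 6)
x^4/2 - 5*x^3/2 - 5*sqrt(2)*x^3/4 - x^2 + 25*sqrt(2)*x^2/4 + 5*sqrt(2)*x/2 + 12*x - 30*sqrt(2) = (x/2 + 1)*(x - 4)*(x - 3)*(x - 5*sqrt(2)/2)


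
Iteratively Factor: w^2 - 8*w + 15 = (w - 3)*(w - 5)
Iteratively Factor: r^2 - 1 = (r + 1)*(r - 1)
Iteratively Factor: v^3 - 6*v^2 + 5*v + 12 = (v + 1)*(v^2 - 7*v + 12) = (v - 4)*(v + 1)*(v - 3)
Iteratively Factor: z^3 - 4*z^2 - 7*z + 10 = (z - 5)*(z^2 + z - 2) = (z - 5)*(z - 1)*(z + 2)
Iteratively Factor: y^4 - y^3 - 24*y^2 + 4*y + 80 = (y + 2)*(y^3 - 3*y^2 - 18*y + 40) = (y + 2)*(y + 4)*(y^2 - 7*y + 10) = (y - 5)*(y + 2)*(y + 4)*(y - 2)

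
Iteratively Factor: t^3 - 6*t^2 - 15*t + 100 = (t - 5)*(t^2 - t - 20) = (t - 5)*(t + 4)*(t - 5)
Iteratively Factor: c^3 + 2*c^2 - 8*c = (c + 4)*(c^2 - 2*c) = c*(c + 4)*(c - 2)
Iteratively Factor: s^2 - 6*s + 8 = (s - 4)*(s - 2)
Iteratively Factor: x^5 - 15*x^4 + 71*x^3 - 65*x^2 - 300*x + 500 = (x - 5)*(x^4 - 10*x^3 + 21*x^2 + 40*x - 100) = (x - 5)^2*(x^3 - 5*x^2 - 4*x + 20) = (x - 5)^3*(x^2 - 4) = (x - 5)^3*(x + 2)*(x - 2)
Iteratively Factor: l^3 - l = (l - 1)*(l^2 + l) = l*(l - 1)*(l + 1)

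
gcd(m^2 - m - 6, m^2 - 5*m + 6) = m - 3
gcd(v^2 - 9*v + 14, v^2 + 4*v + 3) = 1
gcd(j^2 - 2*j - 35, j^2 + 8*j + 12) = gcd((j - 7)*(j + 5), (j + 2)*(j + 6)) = 1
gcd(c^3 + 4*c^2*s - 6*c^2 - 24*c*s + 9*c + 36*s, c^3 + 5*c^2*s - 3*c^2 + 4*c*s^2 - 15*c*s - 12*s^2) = c^2 + 4*c*s - 3*c - 12*s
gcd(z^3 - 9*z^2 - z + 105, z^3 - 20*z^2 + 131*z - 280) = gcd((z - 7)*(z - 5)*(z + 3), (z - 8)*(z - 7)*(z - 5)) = z^2 - 12*z + 35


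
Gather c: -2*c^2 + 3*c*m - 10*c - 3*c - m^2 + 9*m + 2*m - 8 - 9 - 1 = -2*c^2 + c*(3*m - 13) - m^2 + 11*m - 18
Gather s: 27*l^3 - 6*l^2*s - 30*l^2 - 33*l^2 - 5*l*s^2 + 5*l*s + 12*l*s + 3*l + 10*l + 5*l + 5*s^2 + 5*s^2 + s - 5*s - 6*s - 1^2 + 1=27*l^3 - 63*l^2 + 18*l + s^2*(10 - 5*l) + s*(-6*l^2 + 17*l - 10)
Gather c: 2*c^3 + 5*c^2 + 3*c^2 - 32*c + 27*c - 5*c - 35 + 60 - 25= 2*c^3 + 8*c^2 - 10*c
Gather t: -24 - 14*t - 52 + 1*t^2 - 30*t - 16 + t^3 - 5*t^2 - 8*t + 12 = t^3 - 4*t^2 - 52*t - 80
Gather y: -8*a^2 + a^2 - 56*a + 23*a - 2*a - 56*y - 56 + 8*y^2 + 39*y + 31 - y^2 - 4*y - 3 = -7*a^2 - 35*a + 7*y^2 - 21*y - 28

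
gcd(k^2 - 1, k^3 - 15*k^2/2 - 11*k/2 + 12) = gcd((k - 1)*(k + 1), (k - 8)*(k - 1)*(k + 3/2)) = k - 1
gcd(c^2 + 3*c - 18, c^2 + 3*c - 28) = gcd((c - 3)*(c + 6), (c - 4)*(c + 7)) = 1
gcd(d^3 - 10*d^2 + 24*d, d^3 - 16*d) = d^2 - 4*d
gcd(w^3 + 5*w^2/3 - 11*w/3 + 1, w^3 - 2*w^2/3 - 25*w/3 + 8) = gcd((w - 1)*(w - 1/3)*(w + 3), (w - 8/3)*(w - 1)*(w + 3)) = w^2 + 2*w - 3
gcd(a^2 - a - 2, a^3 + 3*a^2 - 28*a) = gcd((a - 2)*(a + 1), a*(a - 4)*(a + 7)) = 1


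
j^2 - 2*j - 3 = (j - 3)*(j + 1)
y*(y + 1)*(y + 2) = y^3 + 3*y^2 + 2*y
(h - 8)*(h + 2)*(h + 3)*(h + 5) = h^4 + 2*h^3 - 49*h^2 - 218*h - 240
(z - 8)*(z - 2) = z^2 - 10*z + 16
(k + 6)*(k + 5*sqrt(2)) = k^2 + 6*k + 5*sqrt(2)*k + 30*sqrt(2)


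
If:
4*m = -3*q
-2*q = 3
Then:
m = 9/8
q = -3/2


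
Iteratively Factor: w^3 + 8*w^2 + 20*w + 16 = (w + 2)*(w^2 + 6*w + 8) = (w + 2)^2*(w + 4)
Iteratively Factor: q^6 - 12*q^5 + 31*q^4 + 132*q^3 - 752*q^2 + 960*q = (q - 4)*(q^5 - 8*q^4 - q^3 + 128*q^2 - 240*q) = (q - 4)*(q - 3)*(q^4 - 5*q^3 - 16*q^2 + 80*q) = (q - 5)*(q - 4)*(q - 3)*(q^3 - 16*q) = (q - 5)*(q - 4)*(q - 3)*(q + 4)*(q^2 - 4*q) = q*(q - 5)*(q - 4)*(q - 3)*(q + 4)*(q - 4)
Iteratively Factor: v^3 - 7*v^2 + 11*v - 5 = (v - 1)*(v^2 - 6*v + 5) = (v - 1)^2*(v - 5)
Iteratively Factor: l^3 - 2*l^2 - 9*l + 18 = (l - 3)*(l^2 + l - 6) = (l - 3)*(l - 2)*(l + 3)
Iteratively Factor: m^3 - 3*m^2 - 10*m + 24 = (m - 4)*(m^2 + m - 6) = (m - 4)*(m - 2)*(m + 3)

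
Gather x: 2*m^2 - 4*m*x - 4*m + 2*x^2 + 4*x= 2*m^2 - 4*m + 2*x^2 + x*(4 - 4*m)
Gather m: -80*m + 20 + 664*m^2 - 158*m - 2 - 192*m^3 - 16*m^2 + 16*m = -192*m^3 + 648*m^2 - 222*m + 18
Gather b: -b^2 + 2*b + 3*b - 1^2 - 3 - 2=-b^2 + 5*b - 6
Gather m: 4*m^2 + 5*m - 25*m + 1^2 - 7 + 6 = 4*m^2 - 20*m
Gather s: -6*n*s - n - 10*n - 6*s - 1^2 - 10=-11*n + s*(-6*n - 6) - 11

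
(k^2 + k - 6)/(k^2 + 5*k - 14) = (k + 3)/(k + 7)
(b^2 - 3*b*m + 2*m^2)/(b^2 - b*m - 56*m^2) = (-b^2 + 3*b*m - 2*m^2)/(-b^2 + b*m + 56*m^2)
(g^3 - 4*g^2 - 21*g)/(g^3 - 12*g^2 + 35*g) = (g + 3)/(g - 5)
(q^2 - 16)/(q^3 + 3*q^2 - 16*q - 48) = 1/(q + 3)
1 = 1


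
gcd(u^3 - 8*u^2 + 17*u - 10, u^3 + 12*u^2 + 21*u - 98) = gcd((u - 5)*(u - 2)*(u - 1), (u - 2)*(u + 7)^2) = u - 2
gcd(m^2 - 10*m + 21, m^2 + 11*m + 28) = 1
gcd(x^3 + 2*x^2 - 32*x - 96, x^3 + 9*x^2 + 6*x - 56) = x + 4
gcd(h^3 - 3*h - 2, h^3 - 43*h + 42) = 1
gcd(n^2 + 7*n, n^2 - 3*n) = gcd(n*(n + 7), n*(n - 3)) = n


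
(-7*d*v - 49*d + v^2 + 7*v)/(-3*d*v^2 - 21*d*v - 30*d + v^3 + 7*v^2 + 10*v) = (7*d*v + 49*d - v^2 - 7*v)/(3*d*v^2 + 21*d*v + 30*d - v^3 - 7*v^2 - 10*v)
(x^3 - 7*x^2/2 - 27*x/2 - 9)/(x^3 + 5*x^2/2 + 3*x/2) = (x - 6)/x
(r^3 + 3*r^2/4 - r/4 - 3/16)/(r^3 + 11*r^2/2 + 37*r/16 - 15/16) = (4*r^2 - 1)/(4*r^2 + 19*r - 5)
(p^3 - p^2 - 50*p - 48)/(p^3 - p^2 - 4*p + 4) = (p^3 - p^2 - 50*p - 48)/(p^3 - p^2 - 4*p + 4)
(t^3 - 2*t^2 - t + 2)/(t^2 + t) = t - 3 + 2/t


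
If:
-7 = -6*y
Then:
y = 7/6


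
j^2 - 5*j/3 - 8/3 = (j - 8/3)*(j + 1)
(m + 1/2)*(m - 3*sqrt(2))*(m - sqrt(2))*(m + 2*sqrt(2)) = m^4 - 2*sqrt(2)*m^3 + m^3/2 - 10*m^2 - sqrt(2)*m^2 - 5*m + 12*sqrt(2)*m + 6*sqrt(2)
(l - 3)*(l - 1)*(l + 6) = l^3 + 2*l^2 - 21*l + 18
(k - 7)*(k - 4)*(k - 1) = k^3 - 12*k^2 + 39*k - 28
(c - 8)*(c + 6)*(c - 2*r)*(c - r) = c^4 - 3*c^3*r - 2*c^3 + 2*c^2*r^2 + 6*c^2*r - 48*c^2 - 4*c*r^2 + 144*c*r - 96*r^2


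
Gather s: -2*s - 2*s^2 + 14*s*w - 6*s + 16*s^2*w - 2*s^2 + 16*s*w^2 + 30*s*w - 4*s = s^2*(16*w - 4) + s*(16*w^2 + 44*w - 12)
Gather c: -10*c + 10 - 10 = -10*c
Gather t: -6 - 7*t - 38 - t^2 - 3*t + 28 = -t^2 - 10*t - 16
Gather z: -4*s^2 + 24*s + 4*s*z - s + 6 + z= -4*s^2 + 23*s + z*(4*s + 1) + 6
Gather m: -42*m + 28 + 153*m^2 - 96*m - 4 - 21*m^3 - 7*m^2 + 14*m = -21*m^3 + 146*m^2 - 124*m + 24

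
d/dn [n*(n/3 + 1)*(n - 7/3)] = n^2 + 4*n/9 - 7/3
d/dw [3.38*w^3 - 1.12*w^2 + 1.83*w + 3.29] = 10.14*w^2 - 2.24*w + 1.83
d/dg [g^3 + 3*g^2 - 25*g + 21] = 3*g^2 + 6*g - 25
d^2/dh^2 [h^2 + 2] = 2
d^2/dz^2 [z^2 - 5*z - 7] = 2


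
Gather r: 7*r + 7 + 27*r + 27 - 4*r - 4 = 30*r + 30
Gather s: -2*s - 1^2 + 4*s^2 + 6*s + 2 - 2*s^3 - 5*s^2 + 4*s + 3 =-2*s^3 - s^2 + 8*s + 4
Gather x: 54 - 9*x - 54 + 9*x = 0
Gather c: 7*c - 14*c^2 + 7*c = -14*c^2 + 14*c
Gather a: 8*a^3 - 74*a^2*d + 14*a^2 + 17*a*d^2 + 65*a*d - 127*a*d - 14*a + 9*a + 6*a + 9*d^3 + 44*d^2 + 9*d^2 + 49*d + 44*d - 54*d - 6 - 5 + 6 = 8*a^3 + a^2*(14 - 74*d) + a*(17*d^2 - 62*d + 1) + 9*d^3 + 53*d^2 + 39*d - 5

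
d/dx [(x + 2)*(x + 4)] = 2*x + 6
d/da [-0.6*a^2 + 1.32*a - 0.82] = 1.32 - 1.2*a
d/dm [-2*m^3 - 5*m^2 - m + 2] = -6*m^2 - 10*m - 1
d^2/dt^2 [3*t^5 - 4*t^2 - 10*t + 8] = 60*t^3 - 8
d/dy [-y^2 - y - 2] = -2*y - 1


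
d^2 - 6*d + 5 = (d - 5)*(d - 1)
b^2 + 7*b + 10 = (b + 2)*(b + 5)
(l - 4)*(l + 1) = l^2 - 3*l - 4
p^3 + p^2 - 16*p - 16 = (p - 4)*(p + 1)*(p + 4)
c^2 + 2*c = c*(c + 2)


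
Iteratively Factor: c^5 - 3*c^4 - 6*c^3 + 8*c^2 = (c)*(c^4 - 3*c^3 - 6*c^2 + 8*c) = c*(c - 1)*(c^3 - 2*c^2 - 8*c) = c^2*(c - 1)*(c^2 - 2*c - 8) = c^2*(c - 1)*(c + 2)*(c - 4)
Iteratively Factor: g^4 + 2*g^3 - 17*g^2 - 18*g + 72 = (g - 3)*(g^3 + 5*g^2 - 2*g - 24) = (g - 3)*(g + 4)*(g^2 + g - 6) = (g - 3)*(g - 2)*(g + 4)*(g + 3)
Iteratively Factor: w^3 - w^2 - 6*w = (w + 2)*(w^2 - 3*w) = w*(w + 2)*(w - 3)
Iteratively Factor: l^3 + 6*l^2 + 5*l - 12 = (l + 3)*(l^2 + 3*l - 4) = (l + 3)*(l + 4)*(l - 1)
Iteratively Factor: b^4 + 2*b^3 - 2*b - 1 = (b + 1)*(b^3 + b^2 - b - 1) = (b - 1)*(b + 1)*(b^2 + 2*b + 1) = (b - 1)*(b + 1)^2*(b + 1)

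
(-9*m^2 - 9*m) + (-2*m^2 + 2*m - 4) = -11*m^2 - 7*m - 4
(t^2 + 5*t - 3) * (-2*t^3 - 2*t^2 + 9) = -2*t^5 - 12*t^4 - 4*t^3 + 15*t^2 + 45*t - 27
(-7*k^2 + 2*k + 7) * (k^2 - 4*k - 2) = -7*k^4 + 30*k^3 + 13*k^2 - 32*k - 14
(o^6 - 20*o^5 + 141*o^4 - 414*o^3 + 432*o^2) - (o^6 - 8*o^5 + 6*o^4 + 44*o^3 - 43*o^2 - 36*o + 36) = -12*o^5 + 135*o^4 - 458*o^3 + 475*o^2 + 36*o - 36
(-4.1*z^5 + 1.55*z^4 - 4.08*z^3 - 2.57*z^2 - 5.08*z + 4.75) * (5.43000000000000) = -22.263*z^5 + 8.4165*z^4 - 22.1544*z^3 - 13.9551*z^2 - 27.5844*z + 25.7925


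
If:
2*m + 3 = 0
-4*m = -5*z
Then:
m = -3/2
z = -6/5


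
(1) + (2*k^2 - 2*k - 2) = 2*k^2 - 2*k - 1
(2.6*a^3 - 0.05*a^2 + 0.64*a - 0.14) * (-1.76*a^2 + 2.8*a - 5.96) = -4.576*a^5 + 7.368*a^4 - 16.7624*a^3 + 2.3364*a^2 - 4.2064*a + 0.8344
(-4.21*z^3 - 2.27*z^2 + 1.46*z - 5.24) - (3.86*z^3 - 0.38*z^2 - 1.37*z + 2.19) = -8.07*z^3 - 1.89*z^2 + 2.83*z - 7.43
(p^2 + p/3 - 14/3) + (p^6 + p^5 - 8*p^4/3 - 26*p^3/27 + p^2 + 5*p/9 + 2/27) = p^6 + p^5 - 8*p^4/3 - 26*p^3/27 + 2*p^2 + 8*p/9 - 124/27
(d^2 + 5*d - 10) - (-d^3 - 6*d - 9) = d^3 + d^2 + 11*d - 1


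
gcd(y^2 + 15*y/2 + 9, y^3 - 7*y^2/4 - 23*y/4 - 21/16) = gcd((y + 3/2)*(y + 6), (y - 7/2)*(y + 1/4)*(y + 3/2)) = y + 3/2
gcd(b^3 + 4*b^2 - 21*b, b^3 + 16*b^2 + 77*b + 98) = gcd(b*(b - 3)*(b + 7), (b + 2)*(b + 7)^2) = b + 7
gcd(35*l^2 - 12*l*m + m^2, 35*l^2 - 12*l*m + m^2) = 35*l^2 - 12*l*m + m^2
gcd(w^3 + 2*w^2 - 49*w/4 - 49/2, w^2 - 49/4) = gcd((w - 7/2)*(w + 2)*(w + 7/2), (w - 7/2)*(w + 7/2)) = w^2 - 49/4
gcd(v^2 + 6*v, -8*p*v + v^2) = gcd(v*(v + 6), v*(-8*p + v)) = v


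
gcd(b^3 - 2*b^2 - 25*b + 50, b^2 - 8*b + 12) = b - 2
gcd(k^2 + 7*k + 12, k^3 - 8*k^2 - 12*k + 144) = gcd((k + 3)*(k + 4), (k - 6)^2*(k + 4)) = k + 4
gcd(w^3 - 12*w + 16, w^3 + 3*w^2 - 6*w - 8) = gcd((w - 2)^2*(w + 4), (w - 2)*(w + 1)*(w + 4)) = w^2 + 2*w - 8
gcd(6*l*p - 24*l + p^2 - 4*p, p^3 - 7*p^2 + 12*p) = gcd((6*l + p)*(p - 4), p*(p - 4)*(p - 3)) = p - 4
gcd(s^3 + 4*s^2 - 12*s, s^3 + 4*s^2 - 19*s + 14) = s - 2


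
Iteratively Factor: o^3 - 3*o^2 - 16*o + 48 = (o - 3)*(o^2 - 16) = (o - 4)*(o - 3)*(o + 4)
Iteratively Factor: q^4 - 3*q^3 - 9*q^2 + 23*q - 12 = (q - 1)*(q^3 - 2*q^2 - 11*q + 12) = (q - 4)*(q - 1)*(q^2 + 2*q - 3) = (q - 4)*(q - 1)^2*(q + 3)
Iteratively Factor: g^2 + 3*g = (g)*(g + 3)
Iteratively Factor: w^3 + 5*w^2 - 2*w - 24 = (w + 4)*(w^2 + w - 6) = (w - 2)*(w + 4)*(w + 3)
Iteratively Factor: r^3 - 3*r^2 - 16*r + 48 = (r - 3)*(r^2 - 16) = (r - 3)*(r + 4)*(r - 4)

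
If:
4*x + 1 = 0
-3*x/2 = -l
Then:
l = -3/8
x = -1/4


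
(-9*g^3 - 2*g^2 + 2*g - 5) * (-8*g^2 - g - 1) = 72*g^5 + 25*g^4 - 5*g^3 + 40*g^2 + 3*g + 5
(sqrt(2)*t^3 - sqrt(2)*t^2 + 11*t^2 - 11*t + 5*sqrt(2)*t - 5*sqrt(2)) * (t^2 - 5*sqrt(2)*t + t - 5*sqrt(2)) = sqrt(2)*t^5 + t^4 - 51*sqrt(2)*t^3 - 51*t^2 + 50*sqrt(2)*t + 50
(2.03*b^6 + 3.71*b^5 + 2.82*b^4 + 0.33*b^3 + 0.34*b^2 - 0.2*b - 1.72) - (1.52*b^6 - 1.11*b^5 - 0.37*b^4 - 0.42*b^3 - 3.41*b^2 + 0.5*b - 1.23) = 0.51*b^6 + 4.82*b^5 + 3.19*b^4 + 0.75*b^3 + 3.75*b^2 - 0.7*b - 0.49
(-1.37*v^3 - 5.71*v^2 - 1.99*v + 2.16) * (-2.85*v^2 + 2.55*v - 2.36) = 3.9045*v^5 + 12.78*v^4 - 5.6558*v^3 + 2.2451*v^2 + 10.2044*v - 5.0976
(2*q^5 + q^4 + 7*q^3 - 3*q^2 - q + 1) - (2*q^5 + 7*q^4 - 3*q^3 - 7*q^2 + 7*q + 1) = -6*q^4 + 10*q^3 + 4*q^2 - 8*q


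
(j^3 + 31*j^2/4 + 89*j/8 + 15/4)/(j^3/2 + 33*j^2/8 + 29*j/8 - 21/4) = (8*j^3 + 62*j^2 + 89*j + 30)/(4*j^3 + 33*j^2 + 29*j - 42)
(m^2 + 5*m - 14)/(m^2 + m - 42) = (m - 2)/(m - 6)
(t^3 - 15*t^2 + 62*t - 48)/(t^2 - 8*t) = t - 7 + 6/t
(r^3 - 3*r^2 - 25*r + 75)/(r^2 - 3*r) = r - 25/r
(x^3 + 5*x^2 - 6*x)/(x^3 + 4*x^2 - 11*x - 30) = x*(x^2 + 5*x - 6)/(x^3 + 4*x^2 - 11*x - 30)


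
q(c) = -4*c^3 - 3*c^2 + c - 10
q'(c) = -12*c^2 - 6*c + 1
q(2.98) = -139.52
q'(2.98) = -123.44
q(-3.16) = 83.10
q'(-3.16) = -99.87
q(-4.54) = 297.93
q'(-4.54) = -219.10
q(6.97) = -1503.21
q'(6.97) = -623.79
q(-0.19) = -10.27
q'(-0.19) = 1.71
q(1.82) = -42.23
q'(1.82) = -49.67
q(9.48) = -3678.02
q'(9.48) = -1134.32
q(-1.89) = 4.40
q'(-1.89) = -30.53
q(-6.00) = 740.00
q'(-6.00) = -395.00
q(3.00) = -142.00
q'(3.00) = -125.00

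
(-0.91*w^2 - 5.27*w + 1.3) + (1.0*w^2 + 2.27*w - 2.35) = 0.09*w^2 - 3.0*w - 1.05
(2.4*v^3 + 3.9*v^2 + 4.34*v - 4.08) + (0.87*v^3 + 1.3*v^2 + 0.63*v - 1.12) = 3.27*v^3 + 5.2*v^2 + 4.97*v - 5.2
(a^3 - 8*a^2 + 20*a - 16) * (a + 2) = a^4 - 6*a^3 + 4*a^2 + 24*a - 32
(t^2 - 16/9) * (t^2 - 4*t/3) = t^4 - 4*t^3/3 - 16*t^2/9 + 64*t/27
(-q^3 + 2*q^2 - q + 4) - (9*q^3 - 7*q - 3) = -10*q^3 + 2*q^2 + 6*q + 7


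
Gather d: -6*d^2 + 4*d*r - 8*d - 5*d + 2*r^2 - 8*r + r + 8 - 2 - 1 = -6*d^2 + d*(4*r - 13) + 2*r^2 - 7*r + 5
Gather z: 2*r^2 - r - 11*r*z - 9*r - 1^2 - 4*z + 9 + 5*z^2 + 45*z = 2*r^2 - 10*r + 5*z^2 + z*(41 - 11*r) + 8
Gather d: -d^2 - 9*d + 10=-d^2 - 9*d + 10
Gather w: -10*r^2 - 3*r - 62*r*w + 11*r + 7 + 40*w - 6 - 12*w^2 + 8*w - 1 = -10*r^2 + 8*r - 12*w^2 + w*(48 - 62*r)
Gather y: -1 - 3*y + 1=-3*y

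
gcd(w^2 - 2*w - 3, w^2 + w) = w + 1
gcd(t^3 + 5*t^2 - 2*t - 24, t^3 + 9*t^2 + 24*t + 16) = t + 4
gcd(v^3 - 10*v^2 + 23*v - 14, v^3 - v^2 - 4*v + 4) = v^2 - 3*v + 2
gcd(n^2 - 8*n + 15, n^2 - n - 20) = n - 5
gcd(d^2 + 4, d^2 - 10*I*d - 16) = d - 2*I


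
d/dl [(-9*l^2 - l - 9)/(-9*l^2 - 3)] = (-3*l^2 - 36*l + 1)/(3*(9*l^4 + 6*l^2 + 1))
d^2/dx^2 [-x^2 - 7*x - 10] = -2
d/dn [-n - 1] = -1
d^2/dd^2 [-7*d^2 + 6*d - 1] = -14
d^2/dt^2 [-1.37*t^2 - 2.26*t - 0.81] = -2.74000000000000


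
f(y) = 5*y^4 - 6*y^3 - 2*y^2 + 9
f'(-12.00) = -37104.00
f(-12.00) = 113769.00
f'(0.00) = 0.00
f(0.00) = 9.00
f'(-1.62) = -125.79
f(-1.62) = 63.70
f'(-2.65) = -488.00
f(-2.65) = 353.19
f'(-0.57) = -7.27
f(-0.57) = 9.99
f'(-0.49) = -4.71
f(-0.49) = 9.51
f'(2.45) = 176.28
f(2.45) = 88.91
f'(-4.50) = -2169.00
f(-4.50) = 2565.56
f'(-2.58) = -452.97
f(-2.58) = 320.27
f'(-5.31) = -3480.72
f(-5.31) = 4826.04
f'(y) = 20*y^3 - 18*y^2 - 4*y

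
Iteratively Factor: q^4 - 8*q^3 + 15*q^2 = (q - 5)*(q^3 - 3*q^2) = q*(q - 5)*(q^2 - 3*q) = q^2*(q - 5)*(q - 3)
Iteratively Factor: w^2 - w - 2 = (w - 2)*(w + 1)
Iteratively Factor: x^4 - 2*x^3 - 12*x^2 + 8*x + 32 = (x - 4)*(x^3 + 2*x^2 - 4*x - 8) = (x - 4)*(x + 2)*(x^2 - 4) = (x - 4)*(x - 2)*(x + 2)*(x + 2)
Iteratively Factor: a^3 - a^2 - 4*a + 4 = (a - 1)*(a^2 - 4) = (a - 2)*(a - 1)*(a + 2)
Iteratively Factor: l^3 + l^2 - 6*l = (l + 3)*(l^2 - 2*l) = (l - 2)*(l + 3)*(l)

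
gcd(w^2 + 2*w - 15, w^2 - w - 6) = w - 3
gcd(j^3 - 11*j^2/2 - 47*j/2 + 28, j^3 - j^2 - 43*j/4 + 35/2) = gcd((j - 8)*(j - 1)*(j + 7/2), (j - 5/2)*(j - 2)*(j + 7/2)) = j + 7/2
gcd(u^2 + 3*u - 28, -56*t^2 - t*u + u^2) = 1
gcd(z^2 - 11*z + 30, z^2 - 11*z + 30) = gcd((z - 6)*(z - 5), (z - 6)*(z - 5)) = z^2 - 11*z + 30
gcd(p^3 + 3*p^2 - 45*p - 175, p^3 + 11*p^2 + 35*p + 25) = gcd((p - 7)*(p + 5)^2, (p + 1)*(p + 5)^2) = p^2 + 10*p + 25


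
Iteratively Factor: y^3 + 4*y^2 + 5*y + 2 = (y + 1)*(y^2 + 3*y + 2) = (y + 1)*(y + 2)*(y + 1)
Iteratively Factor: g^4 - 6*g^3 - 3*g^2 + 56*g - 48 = (g - 4)*(g^3 - 2*g^2 - 11*g + 12) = (g - 4)^2*(g^2 + 2*g - 3) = (g - 4)^2*(g + 3)*(g - 1)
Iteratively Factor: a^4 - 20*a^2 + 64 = (a - 4)*(a^3 + 4*a^2 - 4*a - 16) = (a - 4)*(a + 2)*(a^2 + 2*a - 8) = (a - 4)*(a - 2)*(a + 2)*(a + 4)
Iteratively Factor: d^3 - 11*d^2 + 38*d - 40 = (d - 2)*(d^2 - 9*d + 20) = (d - 4)*(d - 2)*(d - 5)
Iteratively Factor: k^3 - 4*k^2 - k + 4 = (k - 1)*(k^2 - 3*k - 4) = (k - 1)*(k + 1)*(k - 4)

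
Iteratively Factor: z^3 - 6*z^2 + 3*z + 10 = (z + 1)*(z^2 - 7*z + 10) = (z - 2)*(z + 1)*(z - 5)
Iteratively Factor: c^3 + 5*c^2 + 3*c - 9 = (c + 3)*(c^2 + 2*c - 3) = (c + 3)^2*(c - 1)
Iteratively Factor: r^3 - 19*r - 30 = (r + 3)*(r^2 - 3*r - 10) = (r - 5)*(r + 3)*(r + 2)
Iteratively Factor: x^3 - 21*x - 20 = (x - 5)*(x^2 + 5*x + 4) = (x - 5)*(x + 4)*(x + 1)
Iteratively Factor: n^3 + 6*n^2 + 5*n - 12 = (n - 1)*(n^2 + 7*n + 12) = (n - 1)*(n + 4)*(n + 3)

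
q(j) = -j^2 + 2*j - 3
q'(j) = 2 - 2*j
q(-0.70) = -4.89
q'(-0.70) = 3.40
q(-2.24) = -12.50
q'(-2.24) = 6.48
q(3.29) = -7.24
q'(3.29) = -4.58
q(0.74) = -2.07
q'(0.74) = 0.52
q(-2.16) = -11.99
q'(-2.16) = 6.32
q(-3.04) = -18.32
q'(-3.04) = 8.08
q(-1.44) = -7.95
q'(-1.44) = 4.88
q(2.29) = -3.66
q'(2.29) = -2.58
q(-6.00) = -51.00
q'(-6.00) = 14.00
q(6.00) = -27.00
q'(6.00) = -10.00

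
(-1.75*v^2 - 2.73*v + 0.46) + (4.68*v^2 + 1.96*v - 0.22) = 2.93*v^2 - 0.77*v + 0.24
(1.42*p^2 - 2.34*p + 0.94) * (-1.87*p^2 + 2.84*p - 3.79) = -2.6554*p^4 + 8.4086*p^3 - 13.7852*p^2 + 11.5382*p - 3.5626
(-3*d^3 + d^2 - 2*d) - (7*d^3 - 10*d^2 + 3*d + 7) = -10*d^3 + 11*d^2 - 5*d - 7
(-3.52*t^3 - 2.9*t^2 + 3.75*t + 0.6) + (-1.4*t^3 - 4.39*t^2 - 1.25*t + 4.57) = -4.92*t^3 - 7.29*t^2 + 2.5*t + 5.17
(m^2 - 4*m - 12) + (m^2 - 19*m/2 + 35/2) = 2*m^2 - 27*m/2 + 11/2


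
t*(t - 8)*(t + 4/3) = t^3 - 20*t^2/3 - 32*t/3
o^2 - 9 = (o - 3)*(o + 3)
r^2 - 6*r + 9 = (r - 3)^2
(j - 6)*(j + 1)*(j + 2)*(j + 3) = j^4 - 25*j^2 - 60*j - 36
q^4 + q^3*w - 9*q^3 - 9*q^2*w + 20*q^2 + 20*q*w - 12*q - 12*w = (q - 6)*(q - 2)*(q - 1)*(q + w)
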